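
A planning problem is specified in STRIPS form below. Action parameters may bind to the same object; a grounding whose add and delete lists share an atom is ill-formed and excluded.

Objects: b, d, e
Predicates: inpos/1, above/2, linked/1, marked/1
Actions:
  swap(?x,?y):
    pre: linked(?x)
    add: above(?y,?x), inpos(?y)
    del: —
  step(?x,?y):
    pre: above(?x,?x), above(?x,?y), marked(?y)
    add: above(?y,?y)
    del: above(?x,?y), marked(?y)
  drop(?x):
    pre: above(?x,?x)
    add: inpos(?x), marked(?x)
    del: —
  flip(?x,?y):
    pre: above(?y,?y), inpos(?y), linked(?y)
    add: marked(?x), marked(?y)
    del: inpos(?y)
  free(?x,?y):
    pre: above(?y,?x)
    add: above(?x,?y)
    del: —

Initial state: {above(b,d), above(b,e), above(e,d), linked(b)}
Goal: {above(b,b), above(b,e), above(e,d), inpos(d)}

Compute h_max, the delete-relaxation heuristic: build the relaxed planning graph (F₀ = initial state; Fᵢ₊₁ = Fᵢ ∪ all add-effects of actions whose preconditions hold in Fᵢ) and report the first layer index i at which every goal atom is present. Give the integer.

1

F0 = init (4 atoms)
F1 = F0 ∪ {above(b,b), above(d,b), above(d,e), above(e,b), inpos(b), inpos(d), inpos(e)}  (11 atoms)
goal ⊆ F1  ⇒  h_max = 1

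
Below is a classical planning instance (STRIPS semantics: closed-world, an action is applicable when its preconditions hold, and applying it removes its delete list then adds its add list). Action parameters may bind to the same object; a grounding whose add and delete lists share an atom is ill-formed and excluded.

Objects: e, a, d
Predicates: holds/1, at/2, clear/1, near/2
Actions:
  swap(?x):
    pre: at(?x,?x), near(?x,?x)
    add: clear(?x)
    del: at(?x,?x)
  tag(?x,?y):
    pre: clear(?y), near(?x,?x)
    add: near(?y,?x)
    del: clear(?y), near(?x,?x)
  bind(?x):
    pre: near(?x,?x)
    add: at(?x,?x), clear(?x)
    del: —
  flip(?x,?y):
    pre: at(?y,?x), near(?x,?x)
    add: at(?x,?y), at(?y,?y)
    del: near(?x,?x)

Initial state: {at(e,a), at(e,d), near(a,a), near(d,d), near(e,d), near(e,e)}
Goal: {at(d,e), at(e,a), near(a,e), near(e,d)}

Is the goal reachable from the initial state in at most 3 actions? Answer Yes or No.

1. bind(a)  →  {at(a,a), at(e,a), at(e,d), clear(a), near(a,a), near(d,d), near(e,d), near(e,e)}
2. tag(e,a)  →  {at(a,a), at(e,a), at(e,d), near(a,a), near(a,e), near(d,d), near(e,d)}
3. flip(d,e)  →  {at(a,a), at(d,e), at(e,a), at(e,d), at(e,e), near(a,a), near(a,e), near(e,d)}
optimal plan length = 3; 3 ≤ 3

Yes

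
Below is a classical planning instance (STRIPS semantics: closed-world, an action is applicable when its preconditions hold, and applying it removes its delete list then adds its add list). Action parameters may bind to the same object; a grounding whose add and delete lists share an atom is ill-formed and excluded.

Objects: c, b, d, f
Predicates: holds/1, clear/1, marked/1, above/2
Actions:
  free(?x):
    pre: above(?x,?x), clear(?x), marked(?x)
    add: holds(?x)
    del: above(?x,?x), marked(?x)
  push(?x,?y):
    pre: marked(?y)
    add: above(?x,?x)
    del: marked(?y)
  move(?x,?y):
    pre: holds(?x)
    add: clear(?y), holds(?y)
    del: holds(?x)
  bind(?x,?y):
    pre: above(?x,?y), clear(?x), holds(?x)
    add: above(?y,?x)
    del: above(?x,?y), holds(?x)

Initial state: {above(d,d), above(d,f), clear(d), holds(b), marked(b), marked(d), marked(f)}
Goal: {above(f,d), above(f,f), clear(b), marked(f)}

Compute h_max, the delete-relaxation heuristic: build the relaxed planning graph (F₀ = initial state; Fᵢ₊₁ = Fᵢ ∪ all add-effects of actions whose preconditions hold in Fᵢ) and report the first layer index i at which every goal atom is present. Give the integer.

F0 = init (7 atoms)
F1 = F0 ∪ {above(b,b), above(c,c), above(f,f), clear(c), clear(f), holds(c), holds(d), holds(f)}  (15 atoms)
F2 = F1 ∪ {above(f,d), clear(b)}  (17 atoms)
goal ⊆ F2  ⇒  h_max = 2

2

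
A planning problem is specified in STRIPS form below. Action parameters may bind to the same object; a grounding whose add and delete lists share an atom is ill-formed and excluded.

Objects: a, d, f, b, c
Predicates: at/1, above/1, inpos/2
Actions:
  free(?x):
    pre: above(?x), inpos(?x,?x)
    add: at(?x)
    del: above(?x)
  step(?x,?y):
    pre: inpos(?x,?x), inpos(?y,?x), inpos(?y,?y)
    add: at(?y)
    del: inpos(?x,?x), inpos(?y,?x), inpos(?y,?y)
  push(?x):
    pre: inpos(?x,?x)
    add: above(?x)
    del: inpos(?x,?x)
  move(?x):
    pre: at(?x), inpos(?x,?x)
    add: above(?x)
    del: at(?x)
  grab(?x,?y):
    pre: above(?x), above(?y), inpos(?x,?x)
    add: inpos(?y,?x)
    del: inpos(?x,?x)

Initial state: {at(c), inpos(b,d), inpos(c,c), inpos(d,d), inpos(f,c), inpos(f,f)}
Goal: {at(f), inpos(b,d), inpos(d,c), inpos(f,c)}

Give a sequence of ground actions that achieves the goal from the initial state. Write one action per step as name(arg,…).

1. step(f,f)  →  {at(c), at(f), inpos(b,d), inpos(c,c), inpos(d,d), inpos(f,c)}
2. push(d)  →  {above(d), at(c), at(f), inpos(b,d), inpos(c,c), inpos(f,c)}
3. move(c)  →  {above(c), above(d), at(f), inpos(b,d), inpos(c,c), inpos(f,c)}
4. grab(c,d)  →  {above(c), above(d), at(f), inpos(b,d), inpos(d,c), inpos(f,c)}

step(f,f); push(d); move(c); grab(c,d)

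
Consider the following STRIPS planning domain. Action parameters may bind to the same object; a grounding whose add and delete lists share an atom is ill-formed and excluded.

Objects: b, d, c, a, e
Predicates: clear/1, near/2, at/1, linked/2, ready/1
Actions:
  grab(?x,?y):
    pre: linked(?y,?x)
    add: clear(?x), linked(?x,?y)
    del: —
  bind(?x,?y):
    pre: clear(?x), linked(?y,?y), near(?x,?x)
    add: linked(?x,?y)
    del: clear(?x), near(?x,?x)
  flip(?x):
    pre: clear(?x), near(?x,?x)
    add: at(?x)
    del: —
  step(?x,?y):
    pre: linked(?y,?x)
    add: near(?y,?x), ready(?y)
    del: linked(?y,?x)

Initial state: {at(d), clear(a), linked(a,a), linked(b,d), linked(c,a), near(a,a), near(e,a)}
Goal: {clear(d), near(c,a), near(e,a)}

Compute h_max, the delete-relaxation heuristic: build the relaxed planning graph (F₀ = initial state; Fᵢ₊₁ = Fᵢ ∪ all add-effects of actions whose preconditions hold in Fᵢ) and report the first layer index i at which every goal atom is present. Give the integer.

1

F0 = init (7 atoms)
F1 = F0 ∪ {at(a), clear(d), linked(a,c), linked(d,b), near(b,d), near(c,a), ready(a), ready(b), ready(c)}  (16 atoms)
goal ⊆ F1  ⇒  h_max = 1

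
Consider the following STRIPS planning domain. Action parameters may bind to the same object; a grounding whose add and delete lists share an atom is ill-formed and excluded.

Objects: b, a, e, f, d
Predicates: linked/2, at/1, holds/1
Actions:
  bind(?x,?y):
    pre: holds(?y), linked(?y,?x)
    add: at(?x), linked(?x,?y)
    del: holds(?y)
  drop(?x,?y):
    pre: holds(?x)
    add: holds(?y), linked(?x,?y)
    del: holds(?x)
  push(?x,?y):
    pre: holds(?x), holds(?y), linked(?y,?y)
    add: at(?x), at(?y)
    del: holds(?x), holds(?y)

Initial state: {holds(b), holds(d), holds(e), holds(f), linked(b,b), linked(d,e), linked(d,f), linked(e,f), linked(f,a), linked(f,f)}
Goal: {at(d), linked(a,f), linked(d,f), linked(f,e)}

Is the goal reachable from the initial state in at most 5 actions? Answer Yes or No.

Yes

1. bind(a,f)  →  {at(a), holds(b), holds(d), holds(e), linked(a,f), linked(b,b), linked(d,e), linked(d,f), linked(e,f), linked(f,a), linked(f,f)}
2. bind(f,e)  →  {at(a), at(f), holds(b), holds(d), linked(a,f), linked(b,b), linked(d,e), linked(d,f), linked(e,f), linked(f,a), linked(f,e), linked(f,f)}
3. push(d,b)  →  {at(a), at(b), at(d), at(f), linked(a,f), linked(b,b), linked(d,e), linked(d,f), linked(e,f), linked(f,a), linked(f,e), linked(f,f)}
optimal plan length = 3; 3 ≤ 5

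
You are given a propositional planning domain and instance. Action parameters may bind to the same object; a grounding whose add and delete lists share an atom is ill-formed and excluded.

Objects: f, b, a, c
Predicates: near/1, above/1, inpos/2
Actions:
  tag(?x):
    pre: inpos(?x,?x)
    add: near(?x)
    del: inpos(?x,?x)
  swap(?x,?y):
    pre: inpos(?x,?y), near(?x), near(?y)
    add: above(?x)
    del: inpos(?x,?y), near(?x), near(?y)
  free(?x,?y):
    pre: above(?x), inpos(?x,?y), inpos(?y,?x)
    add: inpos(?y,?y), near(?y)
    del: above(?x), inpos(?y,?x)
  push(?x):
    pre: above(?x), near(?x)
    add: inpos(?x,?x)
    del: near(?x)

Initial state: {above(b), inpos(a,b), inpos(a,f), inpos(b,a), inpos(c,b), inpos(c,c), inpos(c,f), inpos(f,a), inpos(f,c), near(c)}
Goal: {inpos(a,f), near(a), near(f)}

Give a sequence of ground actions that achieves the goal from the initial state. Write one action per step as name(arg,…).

swap(c,c); free(b,a); free(c,f)

1. swap(c,c)  →  {above(b), above(c), inpos(a,b), inpos(a,f), inpos(b,a), inpos(c,b), inpos(c,f), inpos(f,a), inpos(f,c)}
2. free(b,a)  →  {above(c), inpos(a,a), inpos(a,f), inpos(b,a), inpos(c,b), inpos(c,f), inpos(f,a), inpos(f,c), near(a)}
3. free(c,f)  →  {inpos(a,a), inpos(a,f), inpos(b,a), inpos(c,b), inpos(c,f), inpos(f,a), inpos(f,f), near(a), near(f)}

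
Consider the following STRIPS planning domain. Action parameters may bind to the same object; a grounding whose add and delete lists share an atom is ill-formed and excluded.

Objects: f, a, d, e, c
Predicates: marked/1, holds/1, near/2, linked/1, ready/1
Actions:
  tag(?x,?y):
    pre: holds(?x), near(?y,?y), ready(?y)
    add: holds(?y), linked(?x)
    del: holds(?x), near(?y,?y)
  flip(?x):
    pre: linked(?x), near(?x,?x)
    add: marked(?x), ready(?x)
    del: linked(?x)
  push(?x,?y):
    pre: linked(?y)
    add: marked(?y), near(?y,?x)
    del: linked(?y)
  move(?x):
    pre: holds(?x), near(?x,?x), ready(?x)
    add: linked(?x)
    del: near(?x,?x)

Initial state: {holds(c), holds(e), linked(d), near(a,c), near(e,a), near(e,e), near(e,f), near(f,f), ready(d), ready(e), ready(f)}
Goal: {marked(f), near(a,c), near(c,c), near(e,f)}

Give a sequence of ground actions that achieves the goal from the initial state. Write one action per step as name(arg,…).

1. tag(c,f)  →  {holds(e), holds(f), linked(c), linked(d), near(a,c), near(e,a), near(e,e), near(e,f), ready(d), ready(e), ready(f)}
2. tag(f,e)  →  {holds(e), linked(c), linked(d), linked(f), near(a,c), near(e,a), near(e,f), ready(d), ready(e), ready(f)}
3. push(f,f)  →  {holds(e), linked(c), linked(d), marked(f), near(a,c), near(e,a), near(e,f), near(f,f), ready(d), ready(e), ready(f)}
4. push(c,c)  →  {holds(e), linked(d), marked(c), marked(f), near(a,c), near(c,c), near(e,a), near(e,f), near(f,f), ready(d), ready(e), ready(f)}

tag(c,f); tag(f,e); push(f,f); push(c,c)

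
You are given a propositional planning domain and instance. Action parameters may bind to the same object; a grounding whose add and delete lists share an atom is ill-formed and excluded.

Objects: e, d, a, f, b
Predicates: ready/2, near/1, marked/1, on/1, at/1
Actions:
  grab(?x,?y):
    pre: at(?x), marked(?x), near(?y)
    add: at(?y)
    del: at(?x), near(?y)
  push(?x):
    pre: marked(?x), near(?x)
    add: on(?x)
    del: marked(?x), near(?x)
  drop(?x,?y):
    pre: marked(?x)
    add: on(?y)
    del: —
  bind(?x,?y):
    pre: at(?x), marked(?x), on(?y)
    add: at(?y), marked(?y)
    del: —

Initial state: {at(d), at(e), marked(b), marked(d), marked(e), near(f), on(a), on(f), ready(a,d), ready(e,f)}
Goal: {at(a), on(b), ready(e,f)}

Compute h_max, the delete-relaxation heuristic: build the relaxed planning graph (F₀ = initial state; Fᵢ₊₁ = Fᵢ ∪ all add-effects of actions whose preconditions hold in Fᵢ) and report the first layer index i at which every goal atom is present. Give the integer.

F0 = init (10 atoms)
F1 = F0 ∪ {at(a), at(f), marked(a), marked(f), on(b), on(d), on(e)}  (17 atoms)
goal ⊆ F1  ⇒  h_max = 1

1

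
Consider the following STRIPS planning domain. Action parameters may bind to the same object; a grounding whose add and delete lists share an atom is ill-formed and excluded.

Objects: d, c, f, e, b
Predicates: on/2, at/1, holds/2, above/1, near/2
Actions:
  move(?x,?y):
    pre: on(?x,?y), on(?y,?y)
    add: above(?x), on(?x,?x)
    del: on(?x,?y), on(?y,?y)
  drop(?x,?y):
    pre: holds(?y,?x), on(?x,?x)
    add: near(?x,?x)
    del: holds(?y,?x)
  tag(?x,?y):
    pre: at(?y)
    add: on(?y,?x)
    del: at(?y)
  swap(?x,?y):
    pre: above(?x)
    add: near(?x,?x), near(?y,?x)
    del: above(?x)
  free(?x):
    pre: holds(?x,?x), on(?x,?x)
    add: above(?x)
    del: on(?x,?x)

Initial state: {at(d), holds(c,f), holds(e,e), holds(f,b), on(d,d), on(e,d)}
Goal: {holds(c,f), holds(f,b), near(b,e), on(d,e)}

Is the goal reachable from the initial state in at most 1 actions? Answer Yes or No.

No

1. move(e,d)  →  {above(e), at(d), holds(c,f), holds(e,e), holds(f,b), on(e,e)}
2. tag(e,d)  →  {above(e), holds(c,f), holds(e,e), holds(f,b), on(d,e), on(e,e)}
3. swap(e,b)  →  {holds(c,f), holds(e,e), holds(f,b), near(b,e), near(e,e), on(d,e), on(e,e)}
optimal plan length = 3; 3 > 1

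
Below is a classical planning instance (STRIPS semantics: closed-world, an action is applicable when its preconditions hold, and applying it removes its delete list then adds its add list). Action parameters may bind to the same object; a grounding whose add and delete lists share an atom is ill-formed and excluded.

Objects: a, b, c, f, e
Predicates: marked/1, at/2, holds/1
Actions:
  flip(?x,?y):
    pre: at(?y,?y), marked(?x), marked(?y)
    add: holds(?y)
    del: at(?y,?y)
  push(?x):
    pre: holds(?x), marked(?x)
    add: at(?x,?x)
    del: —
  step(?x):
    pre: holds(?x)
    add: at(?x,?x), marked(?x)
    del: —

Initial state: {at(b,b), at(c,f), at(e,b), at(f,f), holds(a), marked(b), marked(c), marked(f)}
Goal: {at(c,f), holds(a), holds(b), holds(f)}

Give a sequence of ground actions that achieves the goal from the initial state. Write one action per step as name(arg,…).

flip(b,b); flip(b,f)

1. flip(b,b)  →  {at(c,f), at(e,b), at(f,f), holds(a), holds(b), marked(b), marked(c), marked(f)}
2. flip(b,f)  →  {at(c,f), at(e,b), holds(a), holds(b), holds(f), marked(b), marked(c), marked(f)}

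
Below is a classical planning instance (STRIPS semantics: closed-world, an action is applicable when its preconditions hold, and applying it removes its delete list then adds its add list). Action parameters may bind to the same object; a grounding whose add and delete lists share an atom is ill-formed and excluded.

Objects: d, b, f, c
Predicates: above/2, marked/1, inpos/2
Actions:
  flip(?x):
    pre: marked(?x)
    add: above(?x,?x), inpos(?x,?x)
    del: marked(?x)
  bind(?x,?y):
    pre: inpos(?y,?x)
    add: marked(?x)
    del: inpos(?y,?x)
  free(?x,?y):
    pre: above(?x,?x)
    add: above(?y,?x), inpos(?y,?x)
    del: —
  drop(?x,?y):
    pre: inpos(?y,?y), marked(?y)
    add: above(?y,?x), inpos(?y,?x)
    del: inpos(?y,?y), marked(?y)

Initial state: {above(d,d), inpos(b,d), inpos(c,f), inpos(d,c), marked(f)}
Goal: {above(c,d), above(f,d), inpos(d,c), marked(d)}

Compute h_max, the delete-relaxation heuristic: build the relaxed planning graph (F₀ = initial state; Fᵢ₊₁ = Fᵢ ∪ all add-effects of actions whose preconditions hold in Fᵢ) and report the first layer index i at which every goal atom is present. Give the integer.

1

F0 = init (5 atoms)
F1 = F0 ∪ {above(b,d), above(c,d), above(f,d), above(f,f), inpos(c,d), inpos(d,d), inpos(f,d), inpos(f,f), marked(c), marked(d)}  (15 atoms)
goal ⊆ F1  ⇒  h_max = 1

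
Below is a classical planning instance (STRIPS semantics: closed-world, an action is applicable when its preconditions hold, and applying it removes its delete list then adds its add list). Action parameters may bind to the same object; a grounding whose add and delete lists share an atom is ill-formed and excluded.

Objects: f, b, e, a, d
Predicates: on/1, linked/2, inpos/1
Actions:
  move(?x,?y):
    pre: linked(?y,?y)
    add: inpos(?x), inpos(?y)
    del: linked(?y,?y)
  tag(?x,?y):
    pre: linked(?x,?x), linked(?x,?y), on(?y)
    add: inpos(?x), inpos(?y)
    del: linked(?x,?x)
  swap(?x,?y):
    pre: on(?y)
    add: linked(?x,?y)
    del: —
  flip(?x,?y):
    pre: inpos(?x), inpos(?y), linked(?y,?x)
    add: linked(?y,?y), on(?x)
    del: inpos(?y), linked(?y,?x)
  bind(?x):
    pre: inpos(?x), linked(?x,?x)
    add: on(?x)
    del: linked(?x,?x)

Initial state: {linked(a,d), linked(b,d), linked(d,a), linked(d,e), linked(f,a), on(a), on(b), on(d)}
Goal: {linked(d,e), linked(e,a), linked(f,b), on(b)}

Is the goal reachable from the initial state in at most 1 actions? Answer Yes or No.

No

1. swap(f,b)  →  {linked(a,d), linked(b,d), linked(d,a), linked(d,e), linked(f,a), linked(f,b), on(a), on(b), on(d)}
2. swap(e,a)  →  {linked(a,d), linked(b,d), linked(d,a), linked(d,e), linked(e,a), linked(f,a), linked(f,b), on(a), on(b), on(d)}
optimal plan length = 2; 2 > 1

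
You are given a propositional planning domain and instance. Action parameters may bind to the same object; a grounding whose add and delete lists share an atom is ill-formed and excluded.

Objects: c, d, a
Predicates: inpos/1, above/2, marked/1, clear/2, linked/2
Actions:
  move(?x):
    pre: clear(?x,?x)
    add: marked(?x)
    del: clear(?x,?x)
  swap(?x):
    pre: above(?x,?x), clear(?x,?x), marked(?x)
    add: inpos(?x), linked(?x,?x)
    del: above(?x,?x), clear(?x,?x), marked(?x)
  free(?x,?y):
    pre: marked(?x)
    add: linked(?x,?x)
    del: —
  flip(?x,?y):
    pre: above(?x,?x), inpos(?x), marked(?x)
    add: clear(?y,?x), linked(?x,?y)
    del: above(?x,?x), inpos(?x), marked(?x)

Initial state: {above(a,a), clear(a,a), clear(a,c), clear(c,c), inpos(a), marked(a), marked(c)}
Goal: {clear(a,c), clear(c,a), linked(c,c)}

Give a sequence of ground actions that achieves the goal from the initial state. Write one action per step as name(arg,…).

free(c,c); flip(a,c)

1. free(c,c)  →  {above(a,a), clear(a,a), clear(a,c), clear(c,c), inpos(a), linked(c,c), marked(a), marked(c)}
2. flip(a,c)  →  {clear(a,a), clear(a,c), clear(c,a), clear(c,c), linked(a,c), linked(c,c), marked(c)}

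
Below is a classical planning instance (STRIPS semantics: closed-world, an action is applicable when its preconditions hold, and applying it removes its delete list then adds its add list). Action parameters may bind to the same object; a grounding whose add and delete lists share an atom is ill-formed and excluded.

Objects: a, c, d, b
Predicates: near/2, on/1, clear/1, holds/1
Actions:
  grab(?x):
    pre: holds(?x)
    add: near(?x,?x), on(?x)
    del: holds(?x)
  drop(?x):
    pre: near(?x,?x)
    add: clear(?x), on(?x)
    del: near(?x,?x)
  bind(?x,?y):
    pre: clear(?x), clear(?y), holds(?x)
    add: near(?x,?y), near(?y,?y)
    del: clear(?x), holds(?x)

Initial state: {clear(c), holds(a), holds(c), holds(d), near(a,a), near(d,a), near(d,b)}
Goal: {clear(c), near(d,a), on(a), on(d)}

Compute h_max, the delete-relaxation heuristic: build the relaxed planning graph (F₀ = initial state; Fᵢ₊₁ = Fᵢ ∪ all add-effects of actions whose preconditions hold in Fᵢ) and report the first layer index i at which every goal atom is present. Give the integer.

F0 = init (7 atoms)
F1 = F0 ∪ {clear(a), near(c,c), near(d,d), on(a), on(c), on(d)}  (13 atoms)
goal ⊆ F1  ⇒  h_max = 1

1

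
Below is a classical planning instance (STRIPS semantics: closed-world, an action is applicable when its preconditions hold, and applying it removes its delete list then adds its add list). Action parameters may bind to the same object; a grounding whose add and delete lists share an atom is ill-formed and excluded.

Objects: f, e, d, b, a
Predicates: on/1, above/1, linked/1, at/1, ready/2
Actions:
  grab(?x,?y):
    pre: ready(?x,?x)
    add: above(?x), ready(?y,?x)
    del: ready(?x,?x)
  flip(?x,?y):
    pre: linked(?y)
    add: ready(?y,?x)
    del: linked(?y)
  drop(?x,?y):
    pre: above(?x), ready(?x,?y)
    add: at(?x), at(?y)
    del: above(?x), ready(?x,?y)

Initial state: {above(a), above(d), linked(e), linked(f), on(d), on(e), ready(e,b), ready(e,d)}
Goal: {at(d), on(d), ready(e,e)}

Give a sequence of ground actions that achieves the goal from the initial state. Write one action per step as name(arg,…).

flip(f,f); grab(f,d); flip(e,e); drop(d,f)

1. flip(f,f)  →  {above(a), above(d), linked(e), on(d), on(e), ready(e,b), ready(e,d), ready(f,f)}
2. grab(f,d)  →  {above(a), above(d), above(f), linked(e), on(d), on(e), ready(d,f), ready(e,b), ready(e,d)}
3. flip(e,e)  →  {above(a), above(d), above(f), on(d), on(e), ready(d,f), ready(e,b), ready(e,d), ready(e,e)}
4. drop(d,f)  →  {above(a), above(f), at(d), at(f), on(d), on(e), ready(e,b), ready(e,d), ready(e,e)}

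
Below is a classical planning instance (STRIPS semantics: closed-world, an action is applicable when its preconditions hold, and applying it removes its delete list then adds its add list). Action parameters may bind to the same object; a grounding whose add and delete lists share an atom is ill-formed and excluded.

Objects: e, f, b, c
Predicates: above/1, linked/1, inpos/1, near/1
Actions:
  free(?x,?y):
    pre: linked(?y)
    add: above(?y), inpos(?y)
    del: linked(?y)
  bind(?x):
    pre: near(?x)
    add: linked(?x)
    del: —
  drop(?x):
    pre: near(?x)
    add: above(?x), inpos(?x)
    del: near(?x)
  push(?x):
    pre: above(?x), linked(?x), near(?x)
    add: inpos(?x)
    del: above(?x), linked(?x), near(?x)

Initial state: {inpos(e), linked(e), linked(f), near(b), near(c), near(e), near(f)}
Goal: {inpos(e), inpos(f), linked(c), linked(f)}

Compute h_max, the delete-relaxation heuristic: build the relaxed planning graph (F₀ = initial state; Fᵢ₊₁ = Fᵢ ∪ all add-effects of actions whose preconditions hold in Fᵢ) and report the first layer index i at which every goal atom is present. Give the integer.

1

F0 = init (7 atoms)
F1 = F0 ∪ {above(b), above(c), above(e), above(f), inpos(b), inpos(c), inpos(f), linked(b), linked(c)}  (16 atoms)
goal ⊆ F1  ⇒  h_max = 1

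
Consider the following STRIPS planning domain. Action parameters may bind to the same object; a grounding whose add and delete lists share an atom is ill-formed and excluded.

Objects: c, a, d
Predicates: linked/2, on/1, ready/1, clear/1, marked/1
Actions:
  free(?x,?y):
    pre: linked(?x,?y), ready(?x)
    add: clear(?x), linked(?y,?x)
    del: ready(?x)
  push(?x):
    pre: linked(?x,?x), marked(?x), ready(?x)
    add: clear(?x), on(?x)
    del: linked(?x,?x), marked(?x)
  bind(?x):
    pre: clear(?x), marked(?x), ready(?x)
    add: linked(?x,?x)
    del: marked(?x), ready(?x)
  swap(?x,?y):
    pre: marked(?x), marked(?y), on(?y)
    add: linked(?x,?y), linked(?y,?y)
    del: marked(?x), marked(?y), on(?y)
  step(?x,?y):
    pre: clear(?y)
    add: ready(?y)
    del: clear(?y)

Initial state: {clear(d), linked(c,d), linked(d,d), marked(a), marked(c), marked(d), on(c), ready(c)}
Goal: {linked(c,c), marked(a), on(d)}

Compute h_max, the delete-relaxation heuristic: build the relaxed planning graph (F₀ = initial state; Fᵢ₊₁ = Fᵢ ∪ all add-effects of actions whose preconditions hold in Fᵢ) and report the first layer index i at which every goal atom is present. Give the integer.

2

F0 = init (8 atoms)
F1 = F0 ∪ {clear(c), linked(a,c), linked(c,c), linked(d,c), ready(d)}  (13 atoms)
F2 = F1 ∪ {on(d)}  (14 atoms)
goal ⊆ F2  ⇒  h_max = 2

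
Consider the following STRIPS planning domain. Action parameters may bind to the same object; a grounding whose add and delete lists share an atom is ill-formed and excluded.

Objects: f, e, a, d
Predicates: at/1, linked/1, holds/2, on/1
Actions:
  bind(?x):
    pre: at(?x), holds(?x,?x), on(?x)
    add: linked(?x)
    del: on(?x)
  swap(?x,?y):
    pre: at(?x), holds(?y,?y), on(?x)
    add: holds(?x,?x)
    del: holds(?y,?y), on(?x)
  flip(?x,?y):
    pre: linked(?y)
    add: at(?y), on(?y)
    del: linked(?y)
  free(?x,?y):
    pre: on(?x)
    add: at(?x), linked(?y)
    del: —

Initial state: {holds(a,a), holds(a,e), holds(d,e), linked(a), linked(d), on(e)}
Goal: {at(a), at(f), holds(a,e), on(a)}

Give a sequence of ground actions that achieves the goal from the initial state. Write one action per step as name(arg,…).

1. flip(f,a)  →  {at(a), holds(a,a), holds(a,e), holds(d,e), linked(d), on(a), on(e)}
2. free(e,f)  →  {at(a), at(e), holds(a,a), holds(a,e), holds(d,e), linked(d), linked(f), on(a), on(e)}
3. flip(f,f)  →  {at(a), at(e), at(f), holds(a,a), holds(a,e), holds(d,e), linked(d), on(a), on(e), on(f)}

flip(f,a); free(e,f); flip(f,f)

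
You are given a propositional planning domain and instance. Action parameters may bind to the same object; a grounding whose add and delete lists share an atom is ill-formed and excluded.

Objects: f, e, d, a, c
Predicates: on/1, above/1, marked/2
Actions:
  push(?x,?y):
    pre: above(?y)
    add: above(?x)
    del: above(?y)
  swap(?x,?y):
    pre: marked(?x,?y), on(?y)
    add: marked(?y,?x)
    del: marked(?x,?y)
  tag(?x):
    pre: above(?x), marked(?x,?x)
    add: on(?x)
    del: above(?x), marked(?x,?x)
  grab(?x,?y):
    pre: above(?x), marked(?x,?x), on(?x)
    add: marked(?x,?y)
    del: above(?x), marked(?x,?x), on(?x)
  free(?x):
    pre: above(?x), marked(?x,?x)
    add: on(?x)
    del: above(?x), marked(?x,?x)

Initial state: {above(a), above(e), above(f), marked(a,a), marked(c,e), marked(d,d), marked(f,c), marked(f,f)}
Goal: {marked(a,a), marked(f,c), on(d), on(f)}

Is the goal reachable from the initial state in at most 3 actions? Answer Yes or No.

Yes

1. push(d,e)  →  {above(a), above(d), above(f), marked(a,a), marked(c,e), marked(d,d), marked(f,c), marked(f,f)}
2. tag(f)  →  {above(a), above(d), marked(a,a), marked(c,e), marked(d,d), marked(f,c), on(f)}
3. tag(d)  →  {above(a), marked(a,a), marked(c,e), marked(f,c), on(d), on(f)}
optimal plan length = 3; 3 ≤ 3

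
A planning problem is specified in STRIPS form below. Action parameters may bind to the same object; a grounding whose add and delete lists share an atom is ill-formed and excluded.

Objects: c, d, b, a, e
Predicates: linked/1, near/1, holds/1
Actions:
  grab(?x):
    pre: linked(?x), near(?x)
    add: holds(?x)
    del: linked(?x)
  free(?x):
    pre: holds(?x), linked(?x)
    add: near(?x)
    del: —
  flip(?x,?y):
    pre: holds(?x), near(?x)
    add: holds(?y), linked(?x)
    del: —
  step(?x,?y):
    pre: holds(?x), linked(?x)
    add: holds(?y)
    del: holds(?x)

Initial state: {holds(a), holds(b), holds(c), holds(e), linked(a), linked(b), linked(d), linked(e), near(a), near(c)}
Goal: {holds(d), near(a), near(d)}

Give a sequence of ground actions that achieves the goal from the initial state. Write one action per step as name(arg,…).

flip(c,d); free(d)

1. flip(c,d)  →  {holds(a), holds(b), holds(c), holds(d), holds(e), linked(a), linked(b), linked(c), linked(d), linked(e), near(a), near(c)}
2. free(d)  →  {holds(a), holds(b), holds(c), holds(d), holds(e), linked(a), linked(b), linked(c), linked(d), linked(e), near(a), near(c), near(d)}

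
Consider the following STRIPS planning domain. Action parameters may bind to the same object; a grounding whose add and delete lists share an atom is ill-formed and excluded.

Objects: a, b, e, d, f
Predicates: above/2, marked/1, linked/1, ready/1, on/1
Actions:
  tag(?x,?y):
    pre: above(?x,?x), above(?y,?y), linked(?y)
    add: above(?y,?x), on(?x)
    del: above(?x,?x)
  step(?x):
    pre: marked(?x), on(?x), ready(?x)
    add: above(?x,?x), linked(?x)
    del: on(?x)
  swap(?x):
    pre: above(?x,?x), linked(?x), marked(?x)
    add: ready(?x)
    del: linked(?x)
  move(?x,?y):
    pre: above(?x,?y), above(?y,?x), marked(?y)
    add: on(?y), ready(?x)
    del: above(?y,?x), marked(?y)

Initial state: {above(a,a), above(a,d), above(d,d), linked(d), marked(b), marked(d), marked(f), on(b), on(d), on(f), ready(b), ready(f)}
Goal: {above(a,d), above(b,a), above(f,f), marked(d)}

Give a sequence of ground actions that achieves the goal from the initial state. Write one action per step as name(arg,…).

step(b); tag(a,b); step(f)

1. step(b)  →  {above(a,a), above(a,d), above(b,b), above(d,d), linked(b), linked(d), marked(b), marked(d), marked(f), on(d), on(f), ready(b), ready(f)}
2. tag(a,b)  →  {above(a,d), above(b,a), above(b,b), above(d,d), linked(b), linked(d), marked(b), marked(d), marked(f), on(a), on(d), on(f), ready(b), ready(f)}
3. step(f)  →  {above(a,d), above(b,a), above(b,b), above(d,d), above(f,f), linked(b), linked(d), linked(f), marked(b), marked(d), marked(f), on(a), on(d), ready(b), ready(f)}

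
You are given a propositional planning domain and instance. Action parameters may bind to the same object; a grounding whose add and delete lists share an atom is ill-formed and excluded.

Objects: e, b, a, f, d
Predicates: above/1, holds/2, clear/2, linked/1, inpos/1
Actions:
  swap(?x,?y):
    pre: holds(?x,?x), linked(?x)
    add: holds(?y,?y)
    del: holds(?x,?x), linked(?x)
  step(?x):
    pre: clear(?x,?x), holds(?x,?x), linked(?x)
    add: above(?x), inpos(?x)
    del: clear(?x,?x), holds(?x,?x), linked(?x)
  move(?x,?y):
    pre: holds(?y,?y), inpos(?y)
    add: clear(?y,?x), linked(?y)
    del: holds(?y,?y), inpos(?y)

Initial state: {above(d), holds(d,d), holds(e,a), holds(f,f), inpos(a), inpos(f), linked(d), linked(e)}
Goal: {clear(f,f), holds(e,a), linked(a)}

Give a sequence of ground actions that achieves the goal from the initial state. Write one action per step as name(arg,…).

swap(d,a); move(e,a); move(f,f)

1. swap(d,a)  →  {above(d), holds(a,a), holds(e,a), holds(f,f), inpos(a), inpos(f), linked(e)}
2. move(e,a)  →  {above(d), clear(a,e), holds(e,a), holds(f,f), inpos(f), linked(a), linked(e)}
3. move(f,f)  →  {above(d), clear(a,e), clear(f,f), holds(e,a), linked(a), linked(e), linked(f)}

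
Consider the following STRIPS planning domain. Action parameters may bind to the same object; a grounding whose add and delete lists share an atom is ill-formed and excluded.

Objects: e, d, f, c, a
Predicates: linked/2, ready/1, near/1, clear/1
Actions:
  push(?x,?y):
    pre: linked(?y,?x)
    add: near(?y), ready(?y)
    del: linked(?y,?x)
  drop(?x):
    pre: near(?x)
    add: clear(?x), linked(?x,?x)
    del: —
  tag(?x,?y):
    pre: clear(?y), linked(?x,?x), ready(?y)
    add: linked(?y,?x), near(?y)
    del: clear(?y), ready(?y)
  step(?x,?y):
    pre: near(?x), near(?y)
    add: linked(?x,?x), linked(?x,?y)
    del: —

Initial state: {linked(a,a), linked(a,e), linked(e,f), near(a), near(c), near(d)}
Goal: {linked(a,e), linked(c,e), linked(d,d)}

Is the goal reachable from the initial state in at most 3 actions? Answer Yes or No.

Yes

1. push(f,e)  →  {linked(a,a), linked(a,e), near(a), near(c), near(d), near(e), ready(e)}
2. drop(d)  →  {clear(d), linked(a,a), linked(a,e), linked(d,d), near(a), near(c), near(d), near(e), ready(e)}
3. step(c,e)  →  {clear(d), linked(a,a), linked(a,e), linked(c,c), linked(c,e), linked(d,d), near(a), near(c), near(d), near(e), ready(e)}
optimal plan length = 3; 3 ≤ 3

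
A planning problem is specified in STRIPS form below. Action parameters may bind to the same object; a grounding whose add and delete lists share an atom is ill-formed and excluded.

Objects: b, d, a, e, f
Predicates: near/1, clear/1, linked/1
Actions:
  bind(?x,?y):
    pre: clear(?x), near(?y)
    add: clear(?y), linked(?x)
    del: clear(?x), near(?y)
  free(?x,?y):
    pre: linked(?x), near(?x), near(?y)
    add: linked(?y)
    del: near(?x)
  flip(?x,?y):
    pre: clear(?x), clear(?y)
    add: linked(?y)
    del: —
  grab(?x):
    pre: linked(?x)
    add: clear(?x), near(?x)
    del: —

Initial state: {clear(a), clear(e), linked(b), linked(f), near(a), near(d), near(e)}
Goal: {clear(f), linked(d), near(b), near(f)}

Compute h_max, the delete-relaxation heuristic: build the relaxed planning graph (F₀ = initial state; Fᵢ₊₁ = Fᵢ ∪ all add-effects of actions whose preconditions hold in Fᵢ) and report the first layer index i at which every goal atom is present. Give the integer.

F0 = init (7 atoms)
F1 = F0 ∪ {clear(b), clear(d), clear(f), linked(a), linked(e), near(b), near(f)}  (14 atoms)
F2 = F1 ∪ {linked(d)}  (15 atoms)
goal ⊆ F2  ⇒  h_max = 2

2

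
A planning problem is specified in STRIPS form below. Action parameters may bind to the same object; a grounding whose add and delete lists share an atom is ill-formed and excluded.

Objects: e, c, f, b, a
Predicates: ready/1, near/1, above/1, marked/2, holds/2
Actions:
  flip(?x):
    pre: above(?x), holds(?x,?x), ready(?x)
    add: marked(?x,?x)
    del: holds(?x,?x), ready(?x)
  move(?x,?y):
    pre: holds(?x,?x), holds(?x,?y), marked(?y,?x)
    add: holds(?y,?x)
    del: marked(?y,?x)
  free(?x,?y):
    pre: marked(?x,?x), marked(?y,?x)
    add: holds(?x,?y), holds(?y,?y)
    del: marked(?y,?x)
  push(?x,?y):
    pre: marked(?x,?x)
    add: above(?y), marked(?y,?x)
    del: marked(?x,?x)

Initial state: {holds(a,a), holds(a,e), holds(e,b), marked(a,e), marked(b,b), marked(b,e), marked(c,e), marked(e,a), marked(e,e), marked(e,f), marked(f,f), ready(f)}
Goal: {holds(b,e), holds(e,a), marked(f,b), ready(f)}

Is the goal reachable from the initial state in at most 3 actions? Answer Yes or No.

1. move(a,e)  →  {holds(a,a), holds(a,e), holds(e,a), holds(e,b), marked(a,e), marked(b,b), marked(b,e), marked(c,e), marked(e,e), marked(e,f), marked(f,f), ready(f)}
2. free(e,e)  →  {holds(a,a), holds(a,e), holds(e,a), holds(e,b), holds(e,e), marked(a,e), marked(b,b), marked(b,e), marked(c,e), marked(e,f), marked(f,f), ready(f)}
3. move(e,b)  →  {holds(a,a), holds(a,e), holds(b,e), holds(e,a), holds(e,b), holds(e,e), marked(a,e), marked(b,b), marked(c,e), marked(e,f), marked(f,f), ready(f)}
4. push(b,f)  →  {above(f), holds(a,a), holds(a,e), holds(b,e), holds(e,a), holds(e,b), holds(e,e), marked(a,e), marked(c,e), marked(e,f), marked(f,b), marked(f,f), ready(f)}
optimal plan length = 4; 4 > 3

No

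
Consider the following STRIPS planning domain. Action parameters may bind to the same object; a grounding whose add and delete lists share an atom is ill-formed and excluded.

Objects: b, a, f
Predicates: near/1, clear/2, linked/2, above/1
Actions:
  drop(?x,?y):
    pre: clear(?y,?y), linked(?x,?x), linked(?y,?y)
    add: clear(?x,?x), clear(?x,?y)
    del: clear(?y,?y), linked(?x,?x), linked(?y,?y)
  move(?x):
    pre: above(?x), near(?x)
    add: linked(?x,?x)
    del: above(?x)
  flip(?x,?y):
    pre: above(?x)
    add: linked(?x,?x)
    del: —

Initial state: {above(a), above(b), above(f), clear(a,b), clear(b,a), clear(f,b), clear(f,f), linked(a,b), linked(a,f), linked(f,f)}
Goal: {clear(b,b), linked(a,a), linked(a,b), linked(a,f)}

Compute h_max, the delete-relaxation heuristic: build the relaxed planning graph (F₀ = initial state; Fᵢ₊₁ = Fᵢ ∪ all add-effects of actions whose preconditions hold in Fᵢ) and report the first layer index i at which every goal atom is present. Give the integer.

F0 = init (10 atoms)
F1 = F0 ∪ {linked(a,a), linked(b,b)}  (12 atoms)
F2 = F1 ∪ {clear(a,a), clear(a,f), clear(b,b), clear(b,f)}  (16 atoms)
goal ⊆ F2  ⇒  h_max = 2

2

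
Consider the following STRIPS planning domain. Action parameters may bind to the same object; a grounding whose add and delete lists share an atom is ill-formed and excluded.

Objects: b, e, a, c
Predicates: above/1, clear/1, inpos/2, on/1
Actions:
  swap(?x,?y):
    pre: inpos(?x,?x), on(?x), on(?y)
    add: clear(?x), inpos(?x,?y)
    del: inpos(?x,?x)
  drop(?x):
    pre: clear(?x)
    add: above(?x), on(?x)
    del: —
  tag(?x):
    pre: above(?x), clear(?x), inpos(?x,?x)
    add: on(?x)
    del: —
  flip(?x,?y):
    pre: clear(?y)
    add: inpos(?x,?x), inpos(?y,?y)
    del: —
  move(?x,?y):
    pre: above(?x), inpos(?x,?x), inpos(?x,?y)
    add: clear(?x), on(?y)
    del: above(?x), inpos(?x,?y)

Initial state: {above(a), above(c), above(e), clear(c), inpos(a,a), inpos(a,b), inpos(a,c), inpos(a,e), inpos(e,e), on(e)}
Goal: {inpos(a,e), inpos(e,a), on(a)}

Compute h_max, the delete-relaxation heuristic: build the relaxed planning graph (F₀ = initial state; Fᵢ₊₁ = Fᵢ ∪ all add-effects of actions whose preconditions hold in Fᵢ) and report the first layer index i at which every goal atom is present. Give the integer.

F0 = init (10 atoms)
F1 = F0 ∪ {clear(a), clear(e), inpos(b,b), inpos(c,c), on(a), on(b), on(c)}  (17 atoms)
F2 = F1 ∪ {clear(b), inpos(b,a), inpos(b,c), inpos(b,e), inpos(c,a), inpos(c,b), inpos(c,e), inpos(e,a), inpos(e,b), inpos(e,c)}  (27 atoms)
goal ⊆ F2  ⇒  h_max = 2

2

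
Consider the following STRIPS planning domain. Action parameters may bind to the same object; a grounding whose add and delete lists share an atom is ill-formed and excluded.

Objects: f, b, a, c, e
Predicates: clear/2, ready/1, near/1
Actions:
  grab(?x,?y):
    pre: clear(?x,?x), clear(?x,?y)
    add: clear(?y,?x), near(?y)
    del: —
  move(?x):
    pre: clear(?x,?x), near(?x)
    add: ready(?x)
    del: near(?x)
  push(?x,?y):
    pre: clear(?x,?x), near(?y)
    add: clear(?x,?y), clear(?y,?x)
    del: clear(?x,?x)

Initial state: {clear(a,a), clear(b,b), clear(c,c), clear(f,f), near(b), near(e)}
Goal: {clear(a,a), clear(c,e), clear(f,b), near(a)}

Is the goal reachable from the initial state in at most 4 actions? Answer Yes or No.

1. grab(a,a)  →  {clear(a,a), clear(b,b), clear(c,c), clear(f,f), near(a), near(b), near(e)}
2. push(f,b)  →  {clear(a,a), clear(b,b), clear(b,f), clear(c,c), clear(f,b), near(a), near(b), near(e)}
3. push(c,e)  →  {clear(a,a), clear(b,b), clear(b,f), clear(c,e), clear(e,c), clear(f,b), near(a), near(b), near(e)}
optimal plan length = 3; 3 ≤ 4

Yes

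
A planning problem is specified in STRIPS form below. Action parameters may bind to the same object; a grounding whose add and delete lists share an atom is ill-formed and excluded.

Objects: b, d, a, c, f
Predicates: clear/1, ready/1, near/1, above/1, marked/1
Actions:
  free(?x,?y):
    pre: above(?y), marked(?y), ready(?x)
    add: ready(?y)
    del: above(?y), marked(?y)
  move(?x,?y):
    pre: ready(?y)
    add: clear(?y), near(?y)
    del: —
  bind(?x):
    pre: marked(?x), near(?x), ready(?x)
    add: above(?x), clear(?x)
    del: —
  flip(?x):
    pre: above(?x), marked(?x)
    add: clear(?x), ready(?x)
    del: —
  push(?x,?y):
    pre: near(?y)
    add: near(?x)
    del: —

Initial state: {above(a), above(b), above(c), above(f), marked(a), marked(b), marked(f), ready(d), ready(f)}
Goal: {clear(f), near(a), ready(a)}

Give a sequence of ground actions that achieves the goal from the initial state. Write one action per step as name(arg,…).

free(d,a); move(b,a); move(b,f)

1. free(d,a)  →  {above(b), above(c), above(f), marked(b), marked(f), ready(a), ready(d), ready(f)}
2. move(b,a)  →  {above(b), above(c), above(f), clear(a), marked(b), marked(f), near(a), ready(a), ready(d), ready(f)}
3. move(b,f)  →  {above(b), above(c), above(f), clear(a), clear(f), marked(b), marked(f), near(a), near(f), ready(a), ready(d), ready(f)}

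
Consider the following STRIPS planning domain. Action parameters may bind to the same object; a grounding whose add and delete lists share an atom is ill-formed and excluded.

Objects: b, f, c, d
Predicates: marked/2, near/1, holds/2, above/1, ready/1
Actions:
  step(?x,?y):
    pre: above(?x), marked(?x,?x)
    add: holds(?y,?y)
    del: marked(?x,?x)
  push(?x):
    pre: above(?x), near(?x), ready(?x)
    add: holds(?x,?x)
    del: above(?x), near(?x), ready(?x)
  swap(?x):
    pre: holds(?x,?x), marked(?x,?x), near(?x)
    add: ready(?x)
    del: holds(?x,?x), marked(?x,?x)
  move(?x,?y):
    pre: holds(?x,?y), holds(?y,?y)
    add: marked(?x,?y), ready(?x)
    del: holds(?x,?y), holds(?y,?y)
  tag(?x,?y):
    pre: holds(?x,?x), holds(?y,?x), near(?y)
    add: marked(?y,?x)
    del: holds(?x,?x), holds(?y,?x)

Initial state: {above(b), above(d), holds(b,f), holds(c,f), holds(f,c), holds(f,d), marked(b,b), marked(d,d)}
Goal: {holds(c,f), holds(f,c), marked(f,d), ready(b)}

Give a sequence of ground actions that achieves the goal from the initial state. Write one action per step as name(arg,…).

1. step(b,b)  →  {above(b), above(d), holds(b,b), holds(b,f), holds(c,f), holds(f,c), holds(f,d), marked(d,d)}
2. step(d,d)  →  {above(b), above(d), holds(b,b), holds(b,f), holds(c,f), holds(d,d), holds(f,c), holds(f,d)}
3. move(b,b)  →  {above(b), above(d), holds(b,f), holds(c,f), holds(d,d), holds(f,c), holds(f,d), marked(b,b), ready(b)}
4. move(f,d)  →  {above(b), above(d), holds(b,f), holds(c,f), holds(f,c), marked(b,b), marked(f,d), ready(b), ready(f)}

step(b,b); step(d,d); move(b,b); move(f,d)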